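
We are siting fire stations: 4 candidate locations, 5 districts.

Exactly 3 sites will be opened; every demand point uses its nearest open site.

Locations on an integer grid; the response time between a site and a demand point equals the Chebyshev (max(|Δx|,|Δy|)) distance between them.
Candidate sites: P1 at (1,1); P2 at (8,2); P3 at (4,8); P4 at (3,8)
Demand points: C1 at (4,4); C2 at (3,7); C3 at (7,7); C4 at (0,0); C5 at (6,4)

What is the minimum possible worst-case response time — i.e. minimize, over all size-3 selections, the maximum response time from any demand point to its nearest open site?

3

Open {P1, P2, P3}.
  Farthest demand point is C1 at response time 3 (to P1); all others are ≤ 3.
With {P1, P2, P4} the worst case is 4.
With {P1, P3, P4} the worst case is 4.
No size-3 selection achieves below 3.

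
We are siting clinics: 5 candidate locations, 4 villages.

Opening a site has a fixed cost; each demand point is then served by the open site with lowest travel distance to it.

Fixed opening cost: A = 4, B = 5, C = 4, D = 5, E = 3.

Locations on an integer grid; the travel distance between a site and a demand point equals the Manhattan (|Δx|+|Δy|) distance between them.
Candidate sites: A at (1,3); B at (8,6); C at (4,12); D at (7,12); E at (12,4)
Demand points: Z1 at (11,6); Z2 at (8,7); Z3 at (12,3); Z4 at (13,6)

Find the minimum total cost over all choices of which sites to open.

Open {B, E}: assign each demand point to its cheapest open site.
  Z1→B 3, Z2→B 1, Z3→E 1, Z4→E 3
  travel distance 8, fixed 8 → total 16.
Compare {E}: travel distance 14 + fixed 3 = 17.
Compare {A, B, E}: travel distance 8 + fixed 12 = 20.
Compare {B, C, E}: travel distance 8 + fixed 12 = 20.
All other subsets cost ≥ 17. Minimum total cost: 16.

16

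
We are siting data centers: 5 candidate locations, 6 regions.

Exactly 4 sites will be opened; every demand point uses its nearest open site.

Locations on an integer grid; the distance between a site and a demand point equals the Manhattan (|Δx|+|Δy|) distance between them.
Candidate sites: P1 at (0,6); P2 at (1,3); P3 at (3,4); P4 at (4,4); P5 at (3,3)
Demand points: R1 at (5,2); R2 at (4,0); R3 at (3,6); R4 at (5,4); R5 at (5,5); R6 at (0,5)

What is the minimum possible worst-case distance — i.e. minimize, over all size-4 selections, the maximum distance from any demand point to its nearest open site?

Open {P1, P2, P3, P4}.
  Farthest demand point is R2 at distance 4 (to P4); all others are ≤ 4.
With {P1, P2, P3, P5} the worst case is 4.
With {P1, P2, P4, P5} the worst case is 4.
No size-4 selection achieves below 4.

4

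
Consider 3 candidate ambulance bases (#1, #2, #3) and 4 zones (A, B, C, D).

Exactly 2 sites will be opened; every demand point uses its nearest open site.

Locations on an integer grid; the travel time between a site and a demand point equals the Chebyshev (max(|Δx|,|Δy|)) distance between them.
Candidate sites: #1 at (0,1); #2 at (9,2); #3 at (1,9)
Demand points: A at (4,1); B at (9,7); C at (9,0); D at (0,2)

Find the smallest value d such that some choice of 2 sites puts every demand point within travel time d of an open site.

5

Open {#1, #2}.
  Farthest demand point is B at travel time 5 (to #2); all others are ≤ 5.
With {#2, #3} the worst case is 7.
With {#1, #3} the worst case is 9.
No size-2 selection achieves below 5.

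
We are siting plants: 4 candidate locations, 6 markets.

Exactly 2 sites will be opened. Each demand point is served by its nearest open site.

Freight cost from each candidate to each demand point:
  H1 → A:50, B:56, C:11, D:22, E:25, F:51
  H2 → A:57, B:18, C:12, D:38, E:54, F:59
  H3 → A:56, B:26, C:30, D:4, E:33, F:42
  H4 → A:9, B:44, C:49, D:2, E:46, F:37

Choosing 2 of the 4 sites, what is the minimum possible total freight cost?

124

Open {H2, H4}.
  A→H4 9, B→H2 18, C→H2 12, D→H4 2, E→H4 46, F→H4 37  ⇒ total 124.
Compare {H1, H4}: total 128.
Compare {H3, H4}: total 137.
No size-2 selection does better; minimum is 124.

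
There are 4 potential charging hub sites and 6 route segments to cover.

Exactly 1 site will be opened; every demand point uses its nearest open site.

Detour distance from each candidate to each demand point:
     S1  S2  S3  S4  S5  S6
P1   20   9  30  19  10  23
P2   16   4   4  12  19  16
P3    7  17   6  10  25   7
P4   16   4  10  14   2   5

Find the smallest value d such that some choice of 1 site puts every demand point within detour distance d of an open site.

Open {P4}.
  Farthest demand point is S1 at detour distance 16 (to P4); all others are ≤ 16.
With {P2} the worst case is 19.
With {P3} the worst case is 25.
No size-1 selection achieves below 16.

16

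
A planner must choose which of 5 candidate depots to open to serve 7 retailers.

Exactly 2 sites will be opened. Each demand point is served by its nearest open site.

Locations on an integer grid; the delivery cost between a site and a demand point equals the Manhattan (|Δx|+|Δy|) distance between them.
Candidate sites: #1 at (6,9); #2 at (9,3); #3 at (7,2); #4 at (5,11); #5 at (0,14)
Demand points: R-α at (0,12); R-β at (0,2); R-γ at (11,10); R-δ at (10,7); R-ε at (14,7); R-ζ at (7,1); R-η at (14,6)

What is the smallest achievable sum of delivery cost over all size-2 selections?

Open {#2, #5}.
  R-α→#5 2, R-β→#2 10, R-γ→#2 9, R-δ→#2 5, R-ε→#2 9, R-ζ→#2 4, R-η→#2 8  ⇒ total 47.
Compare {#2, #4}: total 49.
Compare {#1, #3}: total 50.
No size-2 selection does better; minimum is 47.

47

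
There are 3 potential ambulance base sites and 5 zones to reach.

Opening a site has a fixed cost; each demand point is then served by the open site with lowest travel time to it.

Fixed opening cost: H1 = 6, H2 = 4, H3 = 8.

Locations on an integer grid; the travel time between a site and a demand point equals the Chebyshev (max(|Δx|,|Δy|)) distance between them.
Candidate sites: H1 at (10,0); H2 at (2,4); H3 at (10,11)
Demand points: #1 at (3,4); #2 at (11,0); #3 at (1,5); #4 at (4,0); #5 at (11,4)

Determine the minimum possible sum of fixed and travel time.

Open {H1, H2}: assign each demand point to its cheapest open site.
  #1→H2 1, #2→H1 1, #3→H2 1, #4→H2 4, #5→H1 4
  travel time 11, fixed 10 → total 21.
Compare {H2}: travel time 24 + fixed 4 = 28.
Compare {H1, H2, H3}: travel time 11 + fixed 18 = 29.
Compare {H1}: travel time 27 + fixed 6 = 33.
All other subsets cost ≥ 28. Minimum total cost: 21.

21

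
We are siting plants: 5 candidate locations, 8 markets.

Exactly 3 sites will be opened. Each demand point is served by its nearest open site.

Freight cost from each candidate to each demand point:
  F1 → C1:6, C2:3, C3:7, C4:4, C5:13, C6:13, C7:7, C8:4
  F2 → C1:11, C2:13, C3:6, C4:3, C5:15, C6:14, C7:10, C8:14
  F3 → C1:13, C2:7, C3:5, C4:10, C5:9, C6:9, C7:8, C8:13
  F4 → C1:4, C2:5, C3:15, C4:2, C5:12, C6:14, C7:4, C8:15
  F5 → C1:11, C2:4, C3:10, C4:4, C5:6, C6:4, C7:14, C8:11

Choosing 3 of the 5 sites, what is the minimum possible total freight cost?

Open {F1, F4, F5}.
  C1→F4 4, C2→F1 3, C3→F1 7, C4→F4 2, C5→F5 6, C6→F5 4, C7→F4 4, C8→F1 4  ⇒ total 34.
Compare {F1, F2, F5}: total 39.
Compare {F1, F3, F5}: total 39.
No size-3 selection does better; minimum is 34.

34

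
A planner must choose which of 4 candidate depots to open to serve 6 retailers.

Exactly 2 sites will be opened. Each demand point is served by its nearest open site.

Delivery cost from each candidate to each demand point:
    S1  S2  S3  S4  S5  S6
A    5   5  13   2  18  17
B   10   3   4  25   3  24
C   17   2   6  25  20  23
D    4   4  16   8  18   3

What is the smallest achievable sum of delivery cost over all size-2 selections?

25

Open {B, D}.
  S1→D 4, S2→B 3, S3→B 4, S4→D 8, S5→B 3, S6→D 3  ⇒ total 25.
Compare {A, B}: total 34.
Compare {C, D}: total 41.
No size-2 selection does better; minimum is 25.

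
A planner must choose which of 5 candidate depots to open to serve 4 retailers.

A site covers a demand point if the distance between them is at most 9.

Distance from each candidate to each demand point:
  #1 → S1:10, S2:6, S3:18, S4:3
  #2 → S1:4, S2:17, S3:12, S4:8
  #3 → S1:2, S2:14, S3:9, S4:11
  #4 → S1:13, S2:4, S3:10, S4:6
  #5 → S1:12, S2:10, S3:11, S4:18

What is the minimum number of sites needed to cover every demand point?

2

Coverage sets (demand points within 9 of each site):
  #1: {S2, S4}
  #2: {S1, S4}
  #3: {S1, S3}
  #4: {S2, S4}
  #5: {}
No single site covers all 4 demand points.
But {#1, #3} covers everything, so the minimum is 2.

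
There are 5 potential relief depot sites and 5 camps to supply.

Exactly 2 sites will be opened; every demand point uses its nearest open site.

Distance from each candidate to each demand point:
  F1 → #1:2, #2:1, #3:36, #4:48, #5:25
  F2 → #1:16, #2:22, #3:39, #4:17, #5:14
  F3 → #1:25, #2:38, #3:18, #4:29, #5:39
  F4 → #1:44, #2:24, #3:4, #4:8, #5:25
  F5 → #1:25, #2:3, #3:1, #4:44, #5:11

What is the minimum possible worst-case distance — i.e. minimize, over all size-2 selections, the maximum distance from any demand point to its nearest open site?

Open {F2, F5}.
  Farthest demand point is #4 at distance 17 (to F2); all others are ≤ 17.
With {F2, F3} the worst case is 22.
With {F2, F4} the worst case is 22.
No size-2 selection achieves below 17.

17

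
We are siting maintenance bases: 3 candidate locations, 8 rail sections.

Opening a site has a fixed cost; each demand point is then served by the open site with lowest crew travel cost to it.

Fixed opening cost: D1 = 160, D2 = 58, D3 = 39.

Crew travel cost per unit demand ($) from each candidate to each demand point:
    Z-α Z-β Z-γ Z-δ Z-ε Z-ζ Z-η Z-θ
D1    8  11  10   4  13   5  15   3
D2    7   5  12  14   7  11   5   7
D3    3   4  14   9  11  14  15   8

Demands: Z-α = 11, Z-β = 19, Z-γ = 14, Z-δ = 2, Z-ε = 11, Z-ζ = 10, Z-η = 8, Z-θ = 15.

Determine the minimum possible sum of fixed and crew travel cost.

Open {D2, D3}: assign each demand point to its cheapest open site.
  Z-α→D3 11×3=33, Z-β→D3 19×4=76, Z-γ→D2 14×12=168, Z-δ→D3 2×9=18, Z-ε→D2 11×7=77, Z-ζ→D2 10×11=110, Z-η→D2 8×5=40, Z-θ→D2 15×7=105
  crew travel cost 627, fixed 97 → total 724.
Compare {D1, D2, D3}: crew travel cost 469 + fixed 257 = 726.
Compare {D1, D2}: crew travel cost 532 + fixed 218 = 750.
Compare {D2}: crew travel cost 700 + fixed 58 = 758.
All other subsets cost ≥ 726. Minimum total cost: 724.

724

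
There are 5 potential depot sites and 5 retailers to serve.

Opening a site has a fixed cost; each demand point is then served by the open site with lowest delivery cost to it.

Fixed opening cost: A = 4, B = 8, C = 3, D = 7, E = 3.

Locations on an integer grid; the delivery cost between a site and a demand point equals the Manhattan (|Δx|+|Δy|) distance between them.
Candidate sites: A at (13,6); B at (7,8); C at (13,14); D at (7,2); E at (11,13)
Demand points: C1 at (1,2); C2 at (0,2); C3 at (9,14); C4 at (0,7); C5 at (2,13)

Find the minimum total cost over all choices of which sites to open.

Open {D, E}: assign each demand point to its cheapest open site.
  C1→D 6, C2→D 7, C3→E 3, C4→D 12, C5→E 9
  delivery cost 37, fixed 10 → total 47.
Compare {C, D, E}: delivery cost 37 + fixed 13 = 50.
Compare {C, D}: delivery cost 41 + fixed 10 = 51.
Compare {A, D, E}: delivery cost 37 + fixed 14 = 51.
All other subsets cost ≥ 50. Minimum total cost: 47.

47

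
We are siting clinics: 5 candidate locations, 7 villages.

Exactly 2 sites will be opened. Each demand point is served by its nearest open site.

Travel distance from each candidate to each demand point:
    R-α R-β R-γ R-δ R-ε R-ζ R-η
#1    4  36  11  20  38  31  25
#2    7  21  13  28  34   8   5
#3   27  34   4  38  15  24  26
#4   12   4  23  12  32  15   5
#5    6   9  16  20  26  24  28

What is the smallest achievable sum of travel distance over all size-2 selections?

67

Open {#3, #4}.
  R-α→#4 12, R-β→#4 4, R-γ→#3 4, R-δ→#4 12, R-ε→#3 15, R-ζ→#4 15, R-η→#4 5  ⇒ total 67.
Compare {#2, #4}: total 81.
Compare {#1, #4}: total 83.
No size-2 selection does better; minimum is 67.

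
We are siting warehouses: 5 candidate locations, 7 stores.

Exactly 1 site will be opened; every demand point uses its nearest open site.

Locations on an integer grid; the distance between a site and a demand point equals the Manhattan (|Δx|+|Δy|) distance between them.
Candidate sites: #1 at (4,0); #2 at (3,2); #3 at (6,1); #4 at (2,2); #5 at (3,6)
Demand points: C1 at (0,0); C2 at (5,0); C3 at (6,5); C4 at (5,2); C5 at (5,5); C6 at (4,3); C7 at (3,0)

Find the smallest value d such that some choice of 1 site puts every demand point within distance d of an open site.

Open {#2}.
  Farthest demand point is C3 at distance 6 (to #2); all others are ≤ 6.
With {#1} the worst case is 7.
With {#3} the worst case is 7.
No size-1 selection achieves below 6.

6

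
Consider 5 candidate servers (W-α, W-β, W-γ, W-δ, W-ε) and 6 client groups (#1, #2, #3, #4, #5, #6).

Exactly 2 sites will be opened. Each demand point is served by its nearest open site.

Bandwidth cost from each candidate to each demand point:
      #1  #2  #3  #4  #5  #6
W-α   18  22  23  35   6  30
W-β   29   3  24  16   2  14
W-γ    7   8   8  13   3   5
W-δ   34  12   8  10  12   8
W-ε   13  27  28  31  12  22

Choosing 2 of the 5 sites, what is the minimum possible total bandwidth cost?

Open {W-β, W-γ}.
  #1→W-γ 7, #2→W-β 3, #3→W-γ 8, #4→W-γ 13, #5→W-β 2, #6→W-γ 5  ⇒ total 38.
Compare {W-γ, W-δ}: total 41.
Compare {W-α, W-γ}: total 44.
No size-2 selection does better; minimum is 38.

38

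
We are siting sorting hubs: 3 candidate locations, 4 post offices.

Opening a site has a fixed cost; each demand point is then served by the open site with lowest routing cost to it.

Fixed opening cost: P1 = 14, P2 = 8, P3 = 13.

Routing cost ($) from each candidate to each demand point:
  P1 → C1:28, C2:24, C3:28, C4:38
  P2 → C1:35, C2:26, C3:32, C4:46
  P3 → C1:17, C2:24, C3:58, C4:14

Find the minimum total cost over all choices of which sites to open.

108

Open {P2, P3}: assign each demand point to its cheapest open site.
  C1→P3 17, C2→P3 24, C3→P2 32, C4→P3 14
  routing cost 87, fixed 21 → total 108.
Compare {P1, P3}: routing cost 83 + fixed 27 = 110.
Compare {P1, P2, P3}: routing cost 83 + fixed 35 = 118.
Compare {P3}: routing cost 113 + fixed 13 = 126.
All other subsets cost ≥ 110. Minimum total cost: 108.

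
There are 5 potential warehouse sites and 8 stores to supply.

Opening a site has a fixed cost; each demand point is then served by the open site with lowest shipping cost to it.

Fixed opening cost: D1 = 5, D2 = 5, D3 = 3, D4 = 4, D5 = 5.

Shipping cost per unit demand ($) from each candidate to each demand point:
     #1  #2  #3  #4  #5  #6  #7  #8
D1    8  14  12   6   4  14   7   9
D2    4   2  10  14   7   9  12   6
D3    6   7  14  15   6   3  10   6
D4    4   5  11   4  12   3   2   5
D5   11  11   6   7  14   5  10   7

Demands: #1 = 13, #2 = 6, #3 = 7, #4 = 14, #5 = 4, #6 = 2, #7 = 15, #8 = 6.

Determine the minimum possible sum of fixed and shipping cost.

Open {D1, D2, D4, D5}: assign each demand point to its cheapest open site.
  #1→D2 13×4=52, #2→D2 6×2=12, #3→D5 7×6=42, #4→D4 14×4=56, #5→D1 4×4=16, #6→D4 2×3=6, #7→D4 15×2=30, #8→D4 6×5=30
  shipping cost 244, fixed 19 → total 263.
Compare {D1, D2, D3, D4, D5}: shipping cost 244 + fixed 22 = 266.
Compare {D2, D3, D4, D5}: shipping cost 252 + fixed 17 = 269.
Compare {D2, D4, D5}: shipping cost 256 + fixed 14 = 270.
All other subsets cost ≥ 266. Minimum total cost: 263.

263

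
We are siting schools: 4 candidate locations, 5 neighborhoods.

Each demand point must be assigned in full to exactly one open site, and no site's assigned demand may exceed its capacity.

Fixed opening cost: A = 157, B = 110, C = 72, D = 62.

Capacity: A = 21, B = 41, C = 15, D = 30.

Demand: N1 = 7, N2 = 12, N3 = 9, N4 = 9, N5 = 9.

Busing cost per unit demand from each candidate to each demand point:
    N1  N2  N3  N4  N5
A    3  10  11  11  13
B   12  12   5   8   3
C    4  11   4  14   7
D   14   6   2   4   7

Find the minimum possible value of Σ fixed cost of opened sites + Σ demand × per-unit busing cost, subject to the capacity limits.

409

Open {B, D}; cheapest assignment that respects the capacities:
  B (cap 41, load 16): N1, N5 — cost 7×12 + 9×3 = 111
  D (cap 30, load 30): N2, N3, N4 — cost 12×6 + 9×2 + 9×4 = 126
  Shipping 237, fixed 172 → total 409.
  Any other capacity-feasible assignment to {B, D} ships for at least 237.
Compare {B, C, D}: its best feasible assignment gives total 425.
Compare {A, D}: its best feasible assignment gives total 477.
Every other set of open sites that can feasibly serve all demand totals ≥ 425 even under its best assignment. Minimum: 409.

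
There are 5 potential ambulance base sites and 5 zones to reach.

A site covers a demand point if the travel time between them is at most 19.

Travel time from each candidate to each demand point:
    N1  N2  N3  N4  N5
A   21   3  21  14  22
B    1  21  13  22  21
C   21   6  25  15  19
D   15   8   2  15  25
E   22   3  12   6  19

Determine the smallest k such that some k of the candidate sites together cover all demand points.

2

Coverage sets (demand points within 19 of each site):
  A: {N2, N4}
  B: {N1, N3}
  C: {N2, N4, N5}
  D: {N1, N2, N3, N4}
  E: {N2, N3, N4, N5}
No single site covers all 5 demand points.
But {B, C} covers everything, so the minimum is 2.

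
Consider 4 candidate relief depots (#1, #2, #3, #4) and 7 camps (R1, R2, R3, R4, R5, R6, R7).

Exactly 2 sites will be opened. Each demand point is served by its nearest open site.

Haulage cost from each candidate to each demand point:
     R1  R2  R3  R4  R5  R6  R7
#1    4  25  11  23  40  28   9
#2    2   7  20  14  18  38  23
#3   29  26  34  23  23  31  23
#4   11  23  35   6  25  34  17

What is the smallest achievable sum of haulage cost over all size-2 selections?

89

Open {#1, #2}.
  R1→#2 2, R2→#2 7, R3→#1 11, R4→#2 14, R5→#2 18, R6→#1 28, R7→#1 9  ⇒ total 89.
Compare {#2, #4}: total 104.
Compare {#1, #4}: total 106.
No size-2 selection does better; minimum is 89.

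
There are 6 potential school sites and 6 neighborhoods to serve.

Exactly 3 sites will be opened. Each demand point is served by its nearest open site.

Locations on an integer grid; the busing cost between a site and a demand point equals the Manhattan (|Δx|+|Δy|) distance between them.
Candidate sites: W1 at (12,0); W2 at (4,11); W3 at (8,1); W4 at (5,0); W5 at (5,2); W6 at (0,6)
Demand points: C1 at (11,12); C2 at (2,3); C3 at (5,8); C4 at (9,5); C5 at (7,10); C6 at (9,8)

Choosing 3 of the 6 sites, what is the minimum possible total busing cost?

33

Open {W2, W3, W5}.
  C1→W2 8, C2→W5 4, C3→W2 4, C4→W3 5, C5→W2 4, C6→W2 8  ⇒ total 33.
Compare {W2, W3, W6}: total 34.
Compare {W1, W2, W5}: total 35.
No size-3 selection does better; minimum is 33.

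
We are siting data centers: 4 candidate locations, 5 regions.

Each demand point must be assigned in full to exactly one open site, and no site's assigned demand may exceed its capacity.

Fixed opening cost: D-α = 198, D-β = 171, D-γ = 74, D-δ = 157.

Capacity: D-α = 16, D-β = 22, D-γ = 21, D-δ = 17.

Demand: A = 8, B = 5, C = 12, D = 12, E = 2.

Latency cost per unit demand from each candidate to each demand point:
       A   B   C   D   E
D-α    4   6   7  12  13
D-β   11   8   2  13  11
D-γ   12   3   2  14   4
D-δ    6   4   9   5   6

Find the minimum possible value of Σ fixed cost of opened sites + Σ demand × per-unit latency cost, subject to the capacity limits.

Open {D-β, D-γ}; cheapest assignment that respects the capacities:
  D-β (cap 22, load 20): A, D — cost 8×11 + 12×13 = 244
  D-γ (cap 21, load 19): B, C, E — cost 5×3 + 12×2 + 2×4 = 47
  Shipping 291, fixed 245 → total 536.
  Any other capacity-feasible assignment to {D-β, D-γ} ships for at least 291.
Compare {D-β, D-δ}: its best feasible assignment gives total 542.
Compare {D-α, D-γ, D-δ}: its best feasible assignment gives total 568.
Every other set of open sites that can feasibly serve all demand totals ≥ 542 even under its best assignment. Minimum: 536.

536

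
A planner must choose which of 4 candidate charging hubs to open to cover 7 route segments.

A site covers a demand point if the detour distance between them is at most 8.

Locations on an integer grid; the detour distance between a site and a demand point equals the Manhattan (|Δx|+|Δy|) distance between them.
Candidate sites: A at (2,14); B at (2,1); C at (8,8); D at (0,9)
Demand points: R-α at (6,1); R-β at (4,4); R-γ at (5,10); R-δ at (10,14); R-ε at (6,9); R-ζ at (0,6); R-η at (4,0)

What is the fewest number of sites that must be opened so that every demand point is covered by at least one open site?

Coverage sets (demand points within 8 of each site):
  A: {R-γ, R-δ}
  B: {R-α, R-β, R-ζ, R-η}
  C: {R-β, R-γ, R-δ, R-ε}
  D: {R-γ, R-ε, R-ζ}
No single site covers all 7 demand points.
But {B, C} covers everything, so the minimum is 2.

2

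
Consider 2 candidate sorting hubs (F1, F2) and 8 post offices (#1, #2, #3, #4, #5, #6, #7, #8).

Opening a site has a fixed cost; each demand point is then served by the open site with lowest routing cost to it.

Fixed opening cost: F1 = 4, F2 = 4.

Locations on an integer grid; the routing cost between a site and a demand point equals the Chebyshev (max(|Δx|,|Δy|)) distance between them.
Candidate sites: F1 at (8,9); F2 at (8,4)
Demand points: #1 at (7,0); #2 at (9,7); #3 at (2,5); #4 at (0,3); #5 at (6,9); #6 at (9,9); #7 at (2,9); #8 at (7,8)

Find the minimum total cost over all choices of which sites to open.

Open {F1, F2}: assign each demand point to its cheapest open site.
  #1→F2 4, #2→F1 2, #3→F1 6, #4→F1 8, #5→F1 2, #6→F1 1, #7→F1 6, #8→F1 1
  routing cost 30, fixed 8 → total 38.
Compare {F1}: routing cost 35 + fixed 4 = 39.
Compare {F2}: routing cost 41 + fixed 4 = 45.

38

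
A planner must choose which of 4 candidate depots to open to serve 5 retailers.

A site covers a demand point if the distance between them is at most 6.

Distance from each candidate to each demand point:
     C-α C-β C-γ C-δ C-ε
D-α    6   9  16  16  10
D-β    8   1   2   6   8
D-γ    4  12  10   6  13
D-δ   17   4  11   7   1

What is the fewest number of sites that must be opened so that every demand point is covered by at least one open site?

Coverage sets (demand points within 6 of each site):
  D-α: {C-α}
  D-β: {C-β, C-γ, C-δ}
  D-γ: {C-α, C-δ}
  D-δ: {C-β, C-ε}
No 2 sites suffice: every size-2 union leaves at least one demand point uncovered.
But {D-α, D-β, D-δ} covers everything, so the minimum is 3.

3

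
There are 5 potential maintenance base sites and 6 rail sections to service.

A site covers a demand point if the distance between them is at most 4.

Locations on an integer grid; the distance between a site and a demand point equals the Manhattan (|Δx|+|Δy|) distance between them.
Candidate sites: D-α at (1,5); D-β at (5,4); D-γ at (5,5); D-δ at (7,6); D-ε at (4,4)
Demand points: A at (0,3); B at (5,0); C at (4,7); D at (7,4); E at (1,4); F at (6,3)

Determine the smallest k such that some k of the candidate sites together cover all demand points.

Coverage sets (demand points within 4 of each site):
  D-α: {A, E}
  D-β: {B, C, D, E, F}
  D-γ: {C, D, F}
  D-δ: {C, D, F}
  D-ε: {C, D, E, F}
No single site covers all 6 demand points.
But {D-α, D-β} covers everything, so the minimum is 2.

2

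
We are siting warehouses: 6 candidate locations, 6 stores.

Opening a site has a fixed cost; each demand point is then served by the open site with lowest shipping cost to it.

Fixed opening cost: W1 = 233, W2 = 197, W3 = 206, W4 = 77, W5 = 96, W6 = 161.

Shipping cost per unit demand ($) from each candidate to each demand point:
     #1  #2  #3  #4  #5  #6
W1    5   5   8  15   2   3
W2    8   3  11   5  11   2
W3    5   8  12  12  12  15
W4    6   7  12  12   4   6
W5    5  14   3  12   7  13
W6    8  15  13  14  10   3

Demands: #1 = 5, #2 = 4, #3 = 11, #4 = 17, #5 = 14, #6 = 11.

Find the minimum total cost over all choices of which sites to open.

568

Open {W2, W5}: assign each demand point to its cheapest open site.
  #1→W5 5×5=25, #2→W2 4×3=12, #3→W5 11×3=33, #4→W2 17×5=85, #5→W5 14×7=98, #6→W2 11×2=22
  shipping cost 275, fixed 293 → total 568.
Compare {W4, W5}: shipping cost 412 + fixed 173 = 585.
Compare {W4}: shipping cost 516 + fixed 77 = 593.
Compare {W2, W4}: shipping cost 326 + fixed 274 = 600.
All other subsets cost ≥ 585. Minimum total cost: 568.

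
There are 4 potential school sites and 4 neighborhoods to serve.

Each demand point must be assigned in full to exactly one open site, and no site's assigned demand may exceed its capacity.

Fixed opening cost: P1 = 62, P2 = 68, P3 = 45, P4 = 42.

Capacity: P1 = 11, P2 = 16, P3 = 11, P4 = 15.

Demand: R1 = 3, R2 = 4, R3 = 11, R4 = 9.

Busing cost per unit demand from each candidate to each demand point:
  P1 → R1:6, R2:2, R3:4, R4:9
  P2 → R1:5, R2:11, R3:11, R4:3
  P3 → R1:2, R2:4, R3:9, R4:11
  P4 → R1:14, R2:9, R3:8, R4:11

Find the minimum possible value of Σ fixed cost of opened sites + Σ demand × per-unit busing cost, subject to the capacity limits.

260

Open {P1, P2}; cheapest assignment that respects the capacities:
  P1 (cap 11, load 11): R3 — cost 11×4 = 44
  P2 (cap 16, load 16): R1, R2, R4 — cost 3×5 + 4×11 + 9×3 = 86
  Shipping 130, fixed 130 → total 260.
  Any other capacity-feasible assignment to {P1, P2} ships for at least 130.
Compare {P1, P2, P3}: its best feasible assignment gives total 268.
Compare {P2, P4}: its best feasible assignment gives total 276.
Every other set of open sites that can feasibly serve all demand totals ≥ 268 even under its best assignment. Minimum: 260.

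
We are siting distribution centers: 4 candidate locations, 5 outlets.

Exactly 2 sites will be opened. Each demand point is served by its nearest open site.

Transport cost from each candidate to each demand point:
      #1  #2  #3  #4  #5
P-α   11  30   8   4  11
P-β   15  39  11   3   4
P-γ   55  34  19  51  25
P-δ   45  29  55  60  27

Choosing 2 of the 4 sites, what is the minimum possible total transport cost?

56

Open {P-α, P-β}.
  #1→P-α 11, #2→P-α 30, #3→P-α 8, #4→P-β 3, #5→P-β 4  ⇒ total 56.
Compare {P-β, P-δ}: total 62.
Compare {P-α, P-δ}: total 63.
No size-2 selection does better; minimum is 56.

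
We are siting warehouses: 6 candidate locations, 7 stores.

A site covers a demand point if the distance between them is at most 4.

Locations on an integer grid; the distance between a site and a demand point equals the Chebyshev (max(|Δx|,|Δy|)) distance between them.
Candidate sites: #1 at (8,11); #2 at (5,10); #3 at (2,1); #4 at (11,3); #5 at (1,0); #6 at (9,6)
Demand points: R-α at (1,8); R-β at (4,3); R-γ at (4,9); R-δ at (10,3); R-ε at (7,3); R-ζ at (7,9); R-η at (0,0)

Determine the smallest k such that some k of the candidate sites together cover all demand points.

Coverage sets (demand points within 4 of each site):
  #1: {R-γ, R-ζ}
  #2: {R-α, R-γ, R-ζ}
  #3: {R-β, R-η}
  #4: {R-δ, R-ε}
  #5: {R-β, R-η}
  #6: {R-δ, R-ε, R-ζ}
No 2 sites suffice: every size-2 union leaves at least one demand point uncovered.
But {#2, #3, #4} covers everything, so the minimum is 3.

3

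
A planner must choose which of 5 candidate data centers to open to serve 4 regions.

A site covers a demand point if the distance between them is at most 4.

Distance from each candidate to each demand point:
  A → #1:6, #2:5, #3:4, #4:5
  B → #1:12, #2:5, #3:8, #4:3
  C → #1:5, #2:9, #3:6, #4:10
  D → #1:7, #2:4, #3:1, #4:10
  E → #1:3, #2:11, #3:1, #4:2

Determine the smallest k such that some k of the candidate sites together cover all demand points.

Coverage sets (demand points within 4 of each site):
  A: {#3}
  B: {#4}
  C: {}
  D: {#2, #3}
  E: {#1, #3, #4}
No single site covers all 4 demand points.
But {D, E} covers everything, so the minimum is 2.

2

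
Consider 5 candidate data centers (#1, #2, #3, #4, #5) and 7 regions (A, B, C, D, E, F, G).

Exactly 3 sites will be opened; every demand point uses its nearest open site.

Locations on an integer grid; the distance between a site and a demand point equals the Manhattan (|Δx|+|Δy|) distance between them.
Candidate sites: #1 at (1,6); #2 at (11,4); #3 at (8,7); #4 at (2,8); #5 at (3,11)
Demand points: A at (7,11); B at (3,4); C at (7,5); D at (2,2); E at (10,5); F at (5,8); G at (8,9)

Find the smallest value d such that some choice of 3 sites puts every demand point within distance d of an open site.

5

Open {#1, #2, #3}.
  Farthest demand point is A at distance 5 (to #3); all others are ≤ 5.
With {#1, #3, #4} the worst case is 5.
With {#1, #3, #5} the worst case is 5.
No size-3 selection achieves below 5.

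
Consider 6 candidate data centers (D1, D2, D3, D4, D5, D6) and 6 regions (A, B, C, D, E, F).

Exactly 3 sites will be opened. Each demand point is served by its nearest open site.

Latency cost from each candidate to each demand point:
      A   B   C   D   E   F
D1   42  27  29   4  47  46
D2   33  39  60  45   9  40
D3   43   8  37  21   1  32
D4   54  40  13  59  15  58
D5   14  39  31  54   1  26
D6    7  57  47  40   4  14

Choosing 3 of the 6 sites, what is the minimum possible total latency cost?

Open {D1, D3, D6}.
  A→D6 7, B→D3 8, C→D1 29, D→D1 4, E→D3 1, F→D6 14  ⇒ total 63.
Compare {D3, D4, D6}: total 64.
Compare {D1, D4, D6}: total 69.
No size-3 selection does better; minimum is 63.

63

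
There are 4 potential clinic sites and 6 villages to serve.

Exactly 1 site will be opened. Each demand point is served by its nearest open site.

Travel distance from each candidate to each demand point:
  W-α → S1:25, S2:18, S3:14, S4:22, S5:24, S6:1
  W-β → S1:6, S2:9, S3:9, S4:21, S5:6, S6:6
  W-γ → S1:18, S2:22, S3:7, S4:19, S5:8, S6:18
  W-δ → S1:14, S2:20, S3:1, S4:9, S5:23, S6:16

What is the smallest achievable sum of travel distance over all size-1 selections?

Open {W-β}.
  S1→W-β 6, S2→W-β 9, S3→W-β 9, S4→W-β 21, S5→W-β 6, S6→W-β 6  ⇒ total 57.
Compare {W-δ}: total 83.
Compare {W-γ}: total 92.
No size-1 selection does better; minimum is 57.

57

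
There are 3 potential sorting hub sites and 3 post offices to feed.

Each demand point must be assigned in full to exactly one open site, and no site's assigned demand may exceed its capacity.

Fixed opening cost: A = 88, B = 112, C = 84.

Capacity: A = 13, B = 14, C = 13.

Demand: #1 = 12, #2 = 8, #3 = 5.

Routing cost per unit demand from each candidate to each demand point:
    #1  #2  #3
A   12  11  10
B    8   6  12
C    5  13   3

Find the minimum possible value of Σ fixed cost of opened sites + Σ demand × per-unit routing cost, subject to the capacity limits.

364

Open {B, C}; cheapest assignment that respects the capacities:
  B (cap 14, load 13): #2, #3 — cost 8×6 + 5×12 = 108
  C (cap 13, load 12): #1 — cost 12×5 = 60
  Shipping 168, fixed 196 → total 364.
  Any other capacity-feasible assignment to {B, C} ships for at least 168.
Compare {A, C}: its best feasible assignment gives total 370.
Compare {A, B}: its best feasible assignment gives total 434.
Every other set of open sites that can feasibly serve all demand totals ≥ 370 even under its best assignment. Minimum: 364.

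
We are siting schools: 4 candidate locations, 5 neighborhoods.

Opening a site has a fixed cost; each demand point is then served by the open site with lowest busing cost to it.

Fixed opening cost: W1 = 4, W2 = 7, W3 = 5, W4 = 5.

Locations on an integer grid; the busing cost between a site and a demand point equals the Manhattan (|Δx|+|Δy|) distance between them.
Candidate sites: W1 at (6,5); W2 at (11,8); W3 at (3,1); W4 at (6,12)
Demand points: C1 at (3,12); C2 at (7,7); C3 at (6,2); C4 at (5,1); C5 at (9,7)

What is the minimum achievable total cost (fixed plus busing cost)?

Open {W1, W4}: assign each demand point to its cheapest open site.
  C1→W4 3, C2→W1 3, C3→W1 3, C4→W1 5, C5→W1 5
  busing cost 19, fixed 9 → total 28.
Compare {W1}: busing cost 26 + fixed 4 = 30.
Compare {W1, W3, W4}: busing cost 16 + fixed 14 = 30.
Compare {W1, W3}: busing cost 23 + fixed 9 = 32.
All other subsets cost ≥ 30. Minimum total cost: 28.

28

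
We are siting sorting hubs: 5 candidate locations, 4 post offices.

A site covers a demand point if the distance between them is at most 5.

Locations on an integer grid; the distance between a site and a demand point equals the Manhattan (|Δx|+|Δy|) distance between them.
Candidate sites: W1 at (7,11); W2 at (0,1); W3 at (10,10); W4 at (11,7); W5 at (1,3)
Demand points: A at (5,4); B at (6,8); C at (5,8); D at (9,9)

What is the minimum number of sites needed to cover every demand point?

Coverage sets (demand points within 5 of each site):
  W1: {B, C, D}
  W2: {}
  W3: {D}
  W4: {D}
  W5: {A}
No single site covers all 4 demand points.
But {W1, W5} covers everything, so the minimum is 2.

2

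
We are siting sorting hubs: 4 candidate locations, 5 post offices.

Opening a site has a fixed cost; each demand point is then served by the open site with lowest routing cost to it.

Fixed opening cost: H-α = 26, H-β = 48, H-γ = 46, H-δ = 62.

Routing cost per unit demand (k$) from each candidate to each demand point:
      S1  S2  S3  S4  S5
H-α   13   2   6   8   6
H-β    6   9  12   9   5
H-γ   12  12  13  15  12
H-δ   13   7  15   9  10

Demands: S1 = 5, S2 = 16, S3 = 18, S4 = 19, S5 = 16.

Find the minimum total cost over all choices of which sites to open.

476

Open {H-α, H-β}: assign each demand point to its cheapest open site.
  S1→H-β 5×6=30, S2→H-α 16×2=32, S3→H-α 18×6=108, S4→H-α 19×8=152, S5→H-β 16×5=80
  routing cost 402, fixed 74 → total 476.
Compare {H-α}: routing cost 453 + fixed 26 = 479.
Compare {H-α, H-γ}: routing cost 448 + fixed 72 = 520.
Compare {H-α, H-β, H-γ}: routing cost 402 + fixed 120 = 522.
All other subsets cost ≥ 479. Minimum total cost: 476.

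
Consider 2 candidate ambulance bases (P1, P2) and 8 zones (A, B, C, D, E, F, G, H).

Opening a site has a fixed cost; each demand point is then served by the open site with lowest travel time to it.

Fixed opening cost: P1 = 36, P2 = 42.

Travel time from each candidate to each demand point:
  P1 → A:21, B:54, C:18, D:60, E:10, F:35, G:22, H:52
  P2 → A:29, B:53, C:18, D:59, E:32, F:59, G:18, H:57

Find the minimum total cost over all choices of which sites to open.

Open {P1}: assign each demand point to its cheapest open site.
  A→P1 21, B→P1 54, C→P1 18, D→P1 60, E→P1 10, F→P1 35, G→P1 22, H→P1 52
  travel time 272, fixed 36 → total 308.
Compare {P1, P2}: travel time 266 + fixed 78 = 344.
Compare {P2}: travel time 325 + fixed 42 = 367.

308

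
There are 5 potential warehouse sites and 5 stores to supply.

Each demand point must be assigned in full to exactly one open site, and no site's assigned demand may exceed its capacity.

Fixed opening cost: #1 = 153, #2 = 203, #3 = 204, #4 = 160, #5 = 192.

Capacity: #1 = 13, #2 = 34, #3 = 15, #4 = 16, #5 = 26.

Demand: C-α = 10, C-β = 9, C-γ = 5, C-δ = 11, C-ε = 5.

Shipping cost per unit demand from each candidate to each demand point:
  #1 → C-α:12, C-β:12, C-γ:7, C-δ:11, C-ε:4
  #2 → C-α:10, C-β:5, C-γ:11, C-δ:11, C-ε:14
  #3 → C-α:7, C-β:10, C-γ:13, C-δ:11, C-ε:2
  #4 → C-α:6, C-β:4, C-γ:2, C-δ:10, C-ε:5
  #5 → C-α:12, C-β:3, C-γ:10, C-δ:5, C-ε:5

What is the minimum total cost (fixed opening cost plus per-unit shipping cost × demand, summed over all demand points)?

Open {#4, #5}; cheapest assignment that respects the capacities:
  #4 (cap 16, load 15): C-α, C-γ — cost 10×6 + 5×2 = 70
  #5 (cap 26, load 25): C-β, C-δ, C-ε — cost 9×3 + 11×5 + 5×5 = 107
  Shipping 177, fixed 352 → total 529.
  Any other capacity-feasible assignment to {#4, #5} ships for at least 177.
Compare {#3, #5}: its best feasible assignment gives total 608.
Compare {#2, #5}: its best feasible assignment gives total 657.
Every other set of open sites that can feasibly serve all demand totals ≥ 608 even under its best assignment. Minimum: 529.

529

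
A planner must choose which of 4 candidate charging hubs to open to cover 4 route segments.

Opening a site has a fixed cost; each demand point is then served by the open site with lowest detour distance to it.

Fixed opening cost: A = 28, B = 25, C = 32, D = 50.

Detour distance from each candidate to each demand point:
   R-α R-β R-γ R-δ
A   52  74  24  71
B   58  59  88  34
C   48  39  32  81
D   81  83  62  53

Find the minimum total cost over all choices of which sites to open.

Open {B, C}: assign each demand point to its cheapest open site.
  R-α→C 48, R-β→C 39, R-γ→C 32, R-δ→B 34
  detour distance 153, fixed 57 → total 210.
Compare {A, B}: detour distance 169 + fixed 53 = 222.
Compare {A, B, C}: detour distance 145 + fixed 85 = 230.
Compare {C}: detour distance 200 + fixed 32 = 232.
All other subsets cost ≥ 222. Minimum total cost: 210.

210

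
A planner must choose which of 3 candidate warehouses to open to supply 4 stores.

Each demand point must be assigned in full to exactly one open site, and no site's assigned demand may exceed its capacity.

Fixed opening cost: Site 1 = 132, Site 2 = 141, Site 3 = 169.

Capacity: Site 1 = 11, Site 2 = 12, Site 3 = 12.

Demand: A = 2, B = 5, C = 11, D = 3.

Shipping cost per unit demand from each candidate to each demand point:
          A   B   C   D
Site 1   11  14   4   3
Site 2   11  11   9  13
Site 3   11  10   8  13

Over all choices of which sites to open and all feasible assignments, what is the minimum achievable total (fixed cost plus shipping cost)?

Open {Site 1, Site 2}; cheapest assignment that respects the capacities:
  Site 1 (cap 11, load 11): C — cost 11×4 = 44
  Site 2 (cap 12, load 10): A, B, D — cost 2×11 + 5×11 + 3×13 = 116
  Shipping 160, fixed 273 → total 433.
  Any other capacity-feasible assignment to {Site 1, Site 2} ships for at least 160.
Compare {Site 1, Site 3}: its best feasible assignment gives total 456.
Compare {Site 2, Site 3}: its best feasible assignment gives total 514.
Every other set of open sites that can feasibly serve all demand totals ≥ 456 even under its best assignment. Minimum: 433.

433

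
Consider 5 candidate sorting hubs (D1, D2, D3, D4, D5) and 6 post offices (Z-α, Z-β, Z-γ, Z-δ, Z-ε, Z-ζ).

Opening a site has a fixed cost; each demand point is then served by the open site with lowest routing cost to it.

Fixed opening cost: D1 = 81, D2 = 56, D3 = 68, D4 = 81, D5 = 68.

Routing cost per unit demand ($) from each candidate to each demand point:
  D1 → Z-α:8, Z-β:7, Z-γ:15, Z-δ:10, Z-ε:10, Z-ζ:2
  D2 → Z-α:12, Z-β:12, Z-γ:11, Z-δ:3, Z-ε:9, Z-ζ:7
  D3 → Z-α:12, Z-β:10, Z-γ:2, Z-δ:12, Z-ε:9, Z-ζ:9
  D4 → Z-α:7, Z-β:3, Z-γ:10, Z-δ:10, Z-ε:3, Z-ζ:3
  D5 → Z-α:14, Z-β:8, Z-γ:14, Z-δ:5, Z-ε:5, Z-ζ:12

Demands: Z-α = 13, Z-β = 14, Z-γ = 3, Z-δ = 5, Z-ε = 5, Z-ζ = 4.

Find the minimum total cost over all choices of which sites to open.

321

Open {D4}: assign each demand point to its cheapest open site.
  Z-α→D4 13×7=91, Z-β→D4 14×3=42, Z-γ→D4 3×10=30, Z-δ→D4 5×10=50, Z-ε→D4 5×3=15, Z-ζ→D4 4×3=12
  routing cost 240, fixed 81 → total 321.
Compare {D2, D4}: routing cost 205 + fixed 137 = 342.
Compare {D4, D5}: routing cost 215 + fixed 149 = 364.
Compare {D3, D4}: routing cost 216 + fixed 149 = 365.
All other subsets cost ≥ 342. Minimum total cost: 321.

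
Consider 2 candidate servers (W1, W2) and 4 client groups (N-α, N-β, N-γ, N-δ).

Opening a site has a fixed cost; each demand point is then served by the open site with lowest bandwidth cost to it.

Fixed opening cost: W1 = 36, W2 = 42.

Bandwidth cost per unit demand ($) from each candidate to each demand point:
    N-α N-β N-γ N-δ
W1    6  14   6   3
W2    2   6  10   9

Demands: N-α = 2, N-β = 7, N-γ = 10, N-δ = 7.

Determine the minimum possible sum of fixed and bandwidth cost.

Open {W1, W2}: assign each demand point to its cheapest open site.
  N-α→W2 2×2=4, N-β→W2 7×6=42, N-γ→W1 10×6=60, N-δ→W1 7×3=21
  bandwidth cost 127, fixed 78 → total 205.
Compare {W1}: bandwidth cost 191 + fixed 36 = 227.
Compare {W2}: bandwidth cost 209 + fixed 42 = 251.

205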